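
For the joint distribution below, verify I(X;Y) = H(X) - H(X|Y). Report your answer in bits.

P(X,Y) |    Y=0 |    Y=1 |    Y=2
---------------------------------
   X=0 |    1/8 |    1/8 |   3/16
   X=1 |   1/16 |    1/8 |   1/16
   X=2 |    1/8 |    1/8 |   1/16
I(X;Y) = 0.0478 bits

Mutual information has multiple equivalent forms:
- I(X;Y) = H(X) - H(X|Y)
- I(X;Y) = H(Y) - H(Y|X)
- I(X;Y) = H(X) + H(Y) - H(X,Y)

Computing all quantities:
H(X) = 1.5462, H(Y) = 1.5794, H(X,Y) = 3.0778
H(X|Y) = 1.4984, H(Y|X) = 1.5316

Verification:
H(X) - H(X|Y) = 1.5462 - 1.4984 = 0.0478
H(Y) - H(Y|X) = 1.5794 - 1.5316 = 0.0478
H(X) + H(Y) - H(X,Y) = 1.5462 + 1.5794 - 3.0778 = 0.0478

All forms give I(X;Y) = 0.0478 bits. ✓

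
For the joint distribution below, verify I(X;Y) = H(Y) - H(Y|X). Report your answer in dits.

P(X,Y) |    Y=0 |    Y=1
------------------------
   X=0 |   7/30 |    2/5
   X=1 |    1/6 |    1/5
I(X;Y) = 0.0016 dits

Mutual information has multiple equivalent forms:
- I(X;Y) = H(X) - H(X|Y)
- I(X;Y) = H(Y) - H(Y|X)
- I(X;Y) = H(X) + H(Y) - H(X,Y)

Computing all quantities:
H(X) = 0.2854, H(Y) = 0.2923, H(X,Y) = 0.5761
H(X|Y) = 0.2838, H(Y|X) = 0.2907

Verification:
H(X) - H(X|Y) = 0.2854 - 0.2838 = 0.0016
H(Y) - H(Y|X) = 0.2923 - 0.2907 = 0.0016
H(X) + H(Y) - H(X,Y) = 0.2854 + 0.2923 - 0.5761 = 0.0016

All forms give I(X;Y) = 0.0016 dits. ✓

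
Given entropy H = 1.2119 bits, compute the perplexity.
2.3164

Perplexity is 2^H (or exp(H) for natural log).

H = 1.2119 bits
Perplexity = 2^1.2119 = 2.3164

Interpretation: The model's uncertainty is equivalent to choosing uniformly among 2.3 options.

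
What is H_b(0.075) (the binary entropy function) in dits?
0.1157 dits

The binary entropy function is:
H(p) = -p log(p) - (1-p) log(1-p)

H(0.075) = -0.075 × log_10(0.075) - 0.925 × log_10(0.925)
H(0.075) = 0.1157 dits

Note: Binary entropy is maximized at p=0.5 (H=1 bit) and minimized at p=0 or p=1 (H=0).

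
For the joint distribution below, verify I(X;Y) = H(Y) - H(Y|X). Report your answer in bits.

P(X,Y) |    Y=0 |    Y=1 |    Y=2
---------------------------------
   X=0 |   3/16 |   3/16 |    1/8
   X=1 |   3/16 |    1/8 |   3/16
I(X;Y) = 0.0182 bits

Mutual information has multiple equivalent forms:
- I(X;Y) = H(X) - H(X|Y)
- I(X;Y) = H(Y) - H(Y|X)
- I(X;Y) = H(X) + H(Y) - H(X,Y)

Computing all quantities:
H(X) = 1.0000, H(Y) = 1.5794, H(X,Y) = 2.5613
H(X|Y) = 0.9818, H(Y|X) = 1.5613

Verification:
H(X) - H(X|Y) = 1.0000 - 0.9818 = 0.0182
H(Y) - H(Y|X) = 1.5794 - 1.5613 = 0.0182
H(X) + H(Y) - H(X,Y) = 1.0000 + 1.5794 - 2.5613 = 0.0182

All forms give I(X;Y) = 0.0182 bits. ✓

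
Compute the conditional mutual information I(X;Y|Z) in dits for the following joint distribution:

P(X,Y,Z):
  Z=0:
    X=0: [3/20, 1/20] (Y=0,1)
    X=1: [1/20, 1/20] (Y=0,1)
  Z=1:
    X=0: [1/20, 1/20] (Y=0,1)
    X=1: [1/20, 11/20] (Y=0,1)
0.0238 dits

Conditional mutual information: I(X;Y|Z) = H(X|Z) + H(Y|Z) - H(X,Y|Z)

H(Z) = 0.2653
H(X,Z) = 0.4729 → H(X|Z) = 0.2076
H(Y,Z) = 0.4729 → H(Y|Z) = 0.2076
H(X,Y,Z) = 0.6567 → H(X,Y|Z) = 0.3914

I(X;Y|Z) = 0.2076 + 0.2076 - 0.3914 = 0.0238 dits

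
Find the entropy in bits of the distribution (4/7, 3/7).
0.9852 bits

Shannon entropy is H(X) = -Σ p(x) log p(x).

For P = (4/7, 3/7):
H = -4/7 × log_2(4/7) -3/7 × log_2(3/7)
H = 0.9852 bits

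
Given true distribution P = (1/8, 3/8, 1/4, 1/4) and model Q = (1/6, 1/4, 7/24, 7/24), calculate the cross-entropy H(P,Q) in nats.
1.3599 nats

Cross-entropy: H(P,Q) = -Σ p(x) log q(x)

Alternatively: H(P,Q) = H(P) + D_KL(P||Q)
H(P) = 1.3209 nats
D_KL(P||Q) = 0.0390 nats

H(P,Q) = 1.3209 + 0.0390 = 1.3599 nats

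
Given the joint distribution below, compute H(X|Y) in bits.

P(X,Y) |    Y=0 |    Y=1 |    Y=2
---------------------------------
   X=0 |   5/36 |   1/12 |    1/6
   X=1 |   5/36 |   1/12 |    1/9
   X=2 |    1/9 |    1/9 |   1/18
1.5362 bits

Using the chain rule: H(X|Y) = H(X,Y) - H(Y)

First, compute H(X,Y) = 3.1077 bits

Marginal P(Y) = (7/18, 5/18, 1/3)
H(Y) = 1.5715 bits

H(X|Y) = H(X,Y) - H(Y) = 3.1077 - 1.5715 = 1.5362 bits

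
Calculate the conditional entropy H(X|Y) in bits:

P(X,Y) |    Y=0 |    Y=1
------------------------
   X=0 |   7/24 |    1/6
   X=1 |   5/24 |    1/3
0.9491 bits

Using the chain rule: H(X|Y) = H(X,Y) - H(Y)

First, compute H(X,Y) = 1.9491 bits

Marginal P(Y) = (1/2, 1/2)
H(Y) = 1.0000 bits

H(X|Y) = H(X,Y) - H(Y) = 1.9491 - 1.0000 = 0.9491 bits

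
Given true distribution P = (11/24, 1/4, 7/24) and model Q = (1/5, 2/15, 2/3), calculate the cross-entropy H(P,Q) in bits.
1.9616 bits

Cross-entropy: H(P,Q) = -Σ p(x) log q(x)

Alternatively: H(P,Q) = H(P) + D_KL(P||Q)
H(P) = 1.5343 bits
D_KL(P||Q) = 0.4272 bits

H(P,Q) = 1.5343 + 0.4272 = 1.9616 bits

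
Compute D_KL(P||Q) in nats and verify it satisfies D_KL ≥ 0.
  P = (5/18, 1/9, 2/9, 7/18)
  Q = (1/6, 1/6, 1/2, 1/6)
0.2461 nats

KL divergence satisfies the Gibbs inequality: D_KL(P||Q) ≥ 0 for all distributions P, Q.

D_KL(P||Q) = Σ p(x) log(p(x)/q(x))
Term by term:
  x=0: 5/18 × log_e[(5/18)/(1/6)] = 0.1419
  x=1: 1/9 × log_e[(1/9)/(1/6)] = -0.0451
  x=2: 2/9 × log_e[(2/9)/(1/2)] = -0.1802
  x=3: 7/18 × log_e[(7/18)/(1/6)] = 0.3295
D_KL(P||Q) = 0.2461 nats

D_KL(P||Q) = 0.2461 ≥ 0 ✓

This non-negativity is a fundamental property: relative entropy cannot be negative because it measures how different Q is from P.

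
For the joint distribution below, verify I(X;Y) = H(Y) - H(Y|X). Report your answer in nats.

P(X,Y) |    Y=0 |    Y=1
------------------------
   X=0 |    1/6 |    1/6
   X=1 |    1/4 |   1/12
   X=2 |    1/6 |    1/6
I(X;Y) = 0.0297 nats

Mutual information has multiple equivalent forms:
- I(X;Y) = H(X) - H(X|Y)
- I(X;Y) = H(Y) - H(Y|X)
- I(X;Y) = H(X) + H(Y) - H(X,Y)

Computing all quantities:
H(X) = 1.0986, H(Y) = 0.6792, H(X,Y) = 1.7482
H(X|Y) = 1.0690, H(Y|X) = 0.6495

Verification:
H(X) - H(X|Y) = 1.0986 - 1.0690 = 0.0297
H(Y) - H(Y|X) = 0.6792 - 0.6495 = 0.0297
H(X) + H(Y) - H(X,Y) = 1.0986 + 0.6792 - 1.7482 = 0.0297

All forms give I(X;Y) = 0.0297 nats. ✓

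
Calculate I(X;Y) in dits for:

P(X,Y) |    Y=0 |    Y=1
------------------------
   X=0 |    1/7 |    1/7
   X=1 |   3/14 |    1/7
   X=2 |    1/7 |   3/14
0.0062 dits

Mutual information: I(X;Y) = H(X) + H(Y) - H(X,Y)

Marginals:
P(X) = (2/7, 5/14, 5/14), H(X) = 0.4748 dits
P(Y) = (1/2, 1/2), H(Y) = 0.3010 dits

Joint entropy: H(X,Y) = 0.7696 dits

I(X;Y) = 0.4748 + 0.3010 - 0.7696 = 0.0062 dits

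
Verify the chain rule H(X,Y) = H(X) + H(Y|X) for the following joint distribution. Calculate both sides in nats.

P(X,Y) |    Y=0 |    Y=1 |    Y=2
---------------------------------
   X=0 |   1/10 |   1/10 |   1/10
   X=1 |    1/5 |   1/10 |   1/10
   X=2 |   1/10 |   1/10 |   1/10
H(X,Y) = 2.1640, H(X) = 1.0889, H(Y|X) = 1.0751 (all in nats)

Chain rule: H(X,Y) = H(X) + H(Y|X)

Left side — joint entropy directly:
H(X,Y) = -Σ p(x,y) log p(x,y) = 2.1640 nats

Right side — compute H(Y|X) from the conditional distributions:
P(X) = (3/10, 2/5, 3/10), so H(X) = 1.0889 nats
H(Y|X) = Σ_x P(X=x) · H(Y|X=x):
  P(Y|X=0) = (1/3, 1/3, 1/3), H(Y|X=0) = 1.0986, weight P(X=0) = 3/10
  P(Y|X=1) = (1/2, 1/4, 1/4), H(Y|X=1) = 1.0397, weight P(X=1) = 2/5
  P(Y|X=2) = (1/3, 1/3, 1/3), H(Y|X=2) = 1.0986, weight P(X=2) = 3/10
H(Y|X) = 1.0751 nats

H(X) + H(Y|X) = 1.0889 + 1.0751 = 2.1640 nats

Both sides equal 2.1640 nats. ✓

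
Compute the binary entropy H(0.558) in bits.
0.9903 bits

The binary entropy function is:
H(p) = -p log(p) - (1-p) log(1-p)

H(0.558) = -0.558 × log_2(0.558) - 0.442 × log_2(0.442)
H(0.558) = 0.9903 bits

Note: Binary entropy is maximized at p=0.5 (H=1 bit) and minimized at p=0 or p=1 (H=0).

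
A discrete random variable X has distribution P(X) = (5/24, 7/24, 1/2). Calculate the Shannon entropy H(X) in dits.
0.4485 dits

Shannon entropy is H(X) = -Σ p(x) log p(x).

For P = (5/24, 7/24, 1/2):
H = -5/24 × log_10(5/24) -7/24 × log_10(7/24) -1/2 × log_10(1/2)
H = 0.4485 dits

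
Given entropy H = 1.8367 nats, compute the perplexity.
6.2758

Perplexity is e^H (or exp(H) for natural log).

H = 1.8367 nats
Perplexity = e^1.8367 = 6.2758

Interpretation: The model's uncertainty is equivalent to choosing uniformly among 6.3 options.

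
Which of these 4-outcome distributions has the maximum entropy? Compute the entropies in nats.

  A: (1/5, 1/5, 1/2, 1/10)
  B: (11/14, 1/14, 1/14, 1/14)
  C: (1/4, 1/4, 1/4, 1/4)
C

For a discrete distribution over n outcomes, entropy is maximized by the uniform distribution.

Computing entropies:
H(A) = 1.2206 nats
H(B) = 0.7550 nats
H(C) = 1.3863 nats

The uniform distribution (where all probabilities equal 1/4) achieves the maximum entropy of log_e(4) = 1.3863 nats.

Distribution C has the highest entropy.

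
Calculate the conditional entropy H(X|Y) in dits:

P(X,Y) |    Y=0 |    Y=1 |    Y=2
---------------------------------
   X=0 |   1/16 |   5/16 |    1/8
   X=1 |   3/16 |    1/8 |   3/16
0.2661 dits

Using the chain rule: H(X|Y) = H(X,Y) - H(Y)

First, compute H(X,Y) = 0.7315 dits

Marginal P(Y) = (1/4, 7/16, 5/16)
H(Y) = 0.4654 dits

H(X|Y) = H(X,Y) - H(Y) = 0.7315 - 0.4654 = 0.2661 dits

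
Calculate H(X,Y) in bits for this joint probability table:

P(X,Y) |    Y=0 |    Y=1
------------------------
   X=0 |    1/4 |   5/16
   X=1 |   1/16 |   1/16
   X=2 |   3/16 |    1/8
2.3522 bits

Joint entropy is H(X,Y) = -Σ_{x,y} p(x,y) log p(x,y).

Summing over all non-zero entries:
H(X,Y) = -[1/4·log_2(1/4) + 5/16·log_2(5/16) + 1/16·log_2(1/16) + 1/16·log_2(1/16) + 3/16·log_2(3/16) + 1/8·log_2(1/8)]
H(X,Y) = 2.3522 bits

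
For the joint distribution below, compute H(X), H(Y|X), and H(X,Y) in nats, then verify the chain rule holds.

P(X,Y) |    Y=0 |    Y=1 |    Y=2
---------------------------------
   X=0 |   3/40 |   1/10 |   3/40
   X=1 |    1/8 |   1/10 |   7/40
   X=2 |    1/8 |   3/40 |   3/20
H(X,Y) = 2.1528, H(X) = 1.0805, H(Y|X) = 1.0722 (all in nats)

Chain rule: H(X,Y) = H(X) + H(Y|X)

Left side — joint entropy directly:
H(X,Y) = -Σ p(x,y) log p(x,y) = 2.1528 nats

Right side — compute H(Y|X) from the conditional distributions:
P(X) = (1/4, 2/5, 7/20), so H(X) = 1.0805 nats
H(Y|X) = Σ_x P(X=x) · H(Y|X=x):
  P(Y|X=0) = (3/10, 2/5, 3/10), H(Y|X=0) = 1.0889, weight P(X=0) = 1/4
  P(Y|X=1) = (5/16, 1/4, 7/16), H(Y|X=1) = 1.0717, weight P(X=1) = 2/5
  P(Y|X=2) = (5/14, 3/14, 3/7), H(Y|X=2) = 1.0609, weight P(X=2) = 7/20
H(Y|X) = 1.0722 nats

H(X) + H(Y|X) = 1.0805 + 1.0722 = 2.1528 nats

Both sides equal 2.1528 nats. ✓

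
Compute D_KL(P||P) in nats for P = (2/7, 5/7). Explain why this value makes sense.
0.0000 nats

KL divergence satisfies the Gibbs inequality: D_KL(P||Q) ≥ 0 for all distributions P, Q.

D_KL(P||Q) = Σ p(x) log(p(x)/q(x))
Each term is p(x) × log_e(p(x)/p(x)) = p(x) × log_e(1) = 0, so the sum is 0.
D_KL(P||Q) = 0.0000 nats

When P = Q, the KL divergence is exactly 0, as there is no 'divergence' between identical distributions.

This non-negativity is a fundamental property: relative entropy cannot be negative because it measures how different Q is from P.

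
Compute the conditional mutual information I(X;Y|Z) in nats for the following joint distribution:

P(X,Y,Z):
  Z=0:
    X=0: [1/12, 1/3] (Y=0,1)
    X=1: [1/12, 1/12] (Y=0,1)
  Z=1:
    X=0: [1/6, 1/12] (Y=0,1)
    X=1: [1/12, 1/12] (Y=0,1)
0.0307 nats

Conditional mutual information: I(X;Y|Z) = H(X|Z) + H(Y|Z) - H(X,Y|Z)

H(Z) = 0.6792
H(X,Z) = 1.3086 → H(X|Z) = 0.6294
H(Y,Z) = 1.3086 → H(Y|Z) = 0.6294
H(X,Y,Z) = 1.9073 → H(X,Y|Z) = 1.2281

I(X;Y|Z) = 0.6294 + 0.6294 - 1.2281 = 0.0307 nats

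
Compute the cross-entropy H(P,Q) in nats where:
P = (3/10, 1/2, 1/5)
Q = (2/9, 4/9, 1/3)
1.0764 nats

Cross-entropy: H(P,Q) = -Σ p(x) log q(x)

Alternatively: H(P,Q) = H(P) + D_KL(P||Q)
H(P) = 1.0297 nats
D_KL(P||Q) = 0.0468 nats

H(P,Q) = 1.0297 + 0.0468 = 1.0764 nats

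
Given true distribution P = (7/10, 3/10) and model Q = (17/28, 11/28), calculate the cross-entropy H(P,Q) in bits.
0.9083 bits

Cross-entropy: H(P,Q) = -Σ p(x) log q(x)

Alternatively: H(P,Q) = H(P) + D_KL(P||Q)
H(P) = 0.8813 bits
D_KL(P||Q) = 0.0270 bits

H(P,Q) = 0.8813 + 0.0270 = 0.9083 bits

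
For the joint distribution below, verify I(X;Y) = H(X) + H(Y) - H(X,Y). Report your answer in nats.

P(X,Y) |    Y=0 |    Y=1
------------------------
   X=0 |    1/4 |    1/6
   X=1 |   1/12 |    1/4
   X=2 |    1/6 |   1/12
I(X;Y) = 0.0662 nats

Mutual information has multiple equivalent forms:
- I(X;Y) = H(X) - H(X|Y)
- I(X;Y) = H(Y) - H(Y|X)
- I(X;Y) = H(X) + H(Y) - H(X,Y)

Computing all quantities:
H(X) = 1.0776, H(Y) = 0.6931, H(X,Y) = 1.7046
H(X|Y) = 1.0114, H(Y|X) = 0.6270

Verification:
H(X) - H(X|Y) = 1.0776 - 1.0114 = 0.0662
H(Y) - H(Y|X) = 0.6931 - 0.6270 = 0.0662
H(X) + H(Y) - H(X,Y) = 1.0776 + 0.6931 - 1.7046 = 0.0662

All forms give I(X;Y) = 0.0662 nats. ✓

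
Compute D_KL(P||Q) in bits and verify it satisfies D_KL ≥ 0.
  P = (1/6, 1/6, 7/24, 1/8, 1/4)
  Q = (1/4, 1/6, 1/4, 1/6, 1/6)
0.0617 bits

KL divergence satisfies the Gibbs inequality: D_KL(P||Q) ≥ 0 for all distributions P, Q.

D_KL(P||Q) = Σ p(x) log(p(x)/q(x))
Term by term:
  x=0: 1/6 × log_2[(1/6)/(1/4)] = -0.0975
  x=1: 1/6 × log_2[(1/6)/(1/6)] = 0.0000
  x=2: 7/24 × log_2[(7/24)/(1/4)] = 0.0649
  x=3: 1/8 × log_2[(1/8)/(1/6)] = -0.0519
  x=4: 1/4 × log_2[(1/4)/(1/6)] = 0.1462
D_KL(P||Q) = 0.0617 bits

D_KL(P||Q) = 0.0617 ≥ 0 ✓

This non-negativity is a fundamental property: relative entropy cannot be negative because it measures how different Q is from P.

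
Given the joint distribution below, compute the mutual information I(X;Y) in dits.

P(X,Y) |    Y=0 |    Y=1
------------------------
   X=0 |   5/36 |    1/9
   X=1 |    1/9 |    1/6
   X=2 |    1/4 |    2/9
0.0035 dits

Mutual information: I(X;Y) = H(X) + H(Y) - H(X,Y)

Marginals:
P(X) = (1/4, 5/18, 17/36), H(X) = 0.4589 dits
P(Y) = (1/2, 1/2), H(Y) = 0.3010 dits

Joint entropy: H(X,Y) = 0.7565 dits

I(X;Y) = 0.4589 + 0.3010 - 0.7565 = 0.0035 dits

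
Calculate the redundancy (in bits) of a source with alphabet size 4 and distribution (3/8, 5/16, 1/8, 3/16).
0.1171 bits

Redundancy measures how far a source is from maximum entropy:
R = H_max - H(X)

Maximum entropy for 4 symbols: H_max = log_2(4) = 2.0000 bits
Actual entropy: H(X) = 1.8829 bits
Redundancy: R = 2.0000 - 1.8829 = 0.1171 bits

This redundancy represents potential for compression: the source could be compressed by 0.1171 bits per symbol.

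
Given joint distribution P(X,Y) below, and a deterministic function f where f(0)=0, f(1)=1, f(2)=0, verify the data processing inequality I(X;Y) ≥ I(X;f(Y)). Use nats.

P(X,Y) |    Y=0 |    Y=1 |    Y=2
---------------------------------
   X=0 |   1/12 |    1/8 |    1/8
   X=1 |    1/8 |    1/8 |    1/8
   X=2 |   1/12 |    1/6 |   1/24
I(X;Y) = 0.0321, I(X;f(Y)) = 0.0208, inequality holds: 0.0321 ≥ 0.0208

Data Processing Inequality: For any Markov chain X → Y → Z, we have I(X;Y) ≥ I(X;Z).

Here Z = f(Y) is a deterministic function of Y, forming X → Y → Z.

Original I(X;Y) = 0.0321 nats

After applying f:
P(X,Z) where Z=f(Y):
- P(X,Z=0) = P(X,Y=0) + P(X,Y=2)
- P(X,Z=1) = P(X,Y=1)

I(X;Z) = I(X;f(Y)) = 0.0208 nats

Verification: 0.0321 ≥ 0.0208 ✓

Information cannot be created by processing; the function f can only lose information about X.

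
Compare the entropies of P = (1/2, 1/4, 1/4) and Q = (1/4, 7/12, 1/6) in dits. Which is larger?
P

Computing entropies in dits:
H(P) = 0.4515
H(Q) = 0.4168

Distribution P has higher entropy.

Intuition: The distribution closer to uniform (more spread out) has higher entropy.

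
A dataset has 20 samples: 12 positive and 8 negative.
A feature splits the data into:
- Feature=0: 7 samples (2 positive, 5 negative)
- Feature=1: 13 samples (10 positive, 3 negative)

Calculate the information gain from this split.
0.1623 bits

Information Gain = H(Y) - H(Y|Feature)

Before split:
P(positive) = 12/20 = 0.6000
H(Y) = 0.9710 bits

After split:
Feature=0: H = 0.8631 bits (weight = 7/20)
Feature=1: H = 0.7793 bits (weight = 13/20)
H(Y|Feature) = (7/20)×0.8631 + (13/20)×0.7793 = 0.8087 bits

Information Gain = 0.9710 - 0.8087 = 0.1623 bits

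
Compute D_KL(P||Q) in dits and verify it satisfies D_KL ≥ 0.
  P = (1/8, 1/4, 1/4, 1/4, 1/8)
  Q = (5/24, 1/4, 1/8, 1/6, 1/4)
0.0539 dits

KL divergence satisfies the Gibbs inequality: D_KL(P||Q) ≥ 0 for all distributions P, Q.

D_KL(P||Q) = Σ p(x) log(p(x)/q(x))
Term by term:
  x=0: 1/8 × log_10[(1/8)/(5/24)] = -0.0277
  x=1: 1/4 × log_10[(1/4)/(1/4)] = 0.0000
  x=2: 1/4 × log_10[(1/4)/(1/8)] = 0.0753
  x=3: 1/4 × log_10[(1/4)/(1/6)] = 0.0440
  x=4: 1/8 × log_10[(1/8)/(1/4)] = -0.0376
D_KL(P||Q) = 0.0539 dits

D_KL(P||Q) = 0.0539 ≥ 0 ✓

This non-negativity is a fundamental property: relative entropy cannot be negative because it measures how different Q is from P.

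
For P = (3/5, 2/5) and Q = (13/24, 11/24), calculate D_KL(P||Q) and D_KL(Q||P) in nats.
D_KL(P||Q) = 0.0069, D_KL(Q||P) = 0.0070

KL divergence is not symmetric: D_KL(P||Q) ≠ D_KL(Q||P) in general.

D_KL(P||Q) = 0.0069 nats
D_KL(Q||P) = 0.0070 nats

No, they are not equal!

This asymmetry is why KL divergence is not a true distance metric.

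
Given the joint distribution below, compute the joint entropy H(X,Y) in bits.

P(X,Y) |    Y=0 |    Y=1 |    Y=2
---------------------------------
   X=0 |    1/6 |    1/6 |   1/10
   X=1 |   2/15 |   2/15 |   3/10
2.4901 bits

Joint entropy is H(X,Y) = -Σ_{x,y} p(x,y) log p(x,y).

Summing over all non-zero entries:
H(X,Y) = -[1/6·log_2(1/6) + 1/6·log_2(1/6) + 1/10·log_2(1/10) + 2/15·log_2(2/15) + 2/15·log_2(2/15) + 3/10·log_2(3/10)]
H(X,Y) = 2.4901 bits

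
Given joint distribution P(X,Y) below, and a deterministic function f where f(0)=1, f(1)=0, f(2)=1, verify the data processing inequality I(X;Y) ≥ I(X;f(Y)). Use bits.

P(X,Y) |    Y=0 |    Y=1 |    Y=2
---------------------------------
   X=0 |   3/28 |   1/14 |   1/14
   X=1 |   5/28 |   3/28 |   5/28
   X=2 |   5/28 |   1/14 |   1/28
I(X;Y) = 0.0511, I(X;f(Y)) = 0.0019, inequality holds: 0.0511 ≥ 0.0019

Data Processing Inequality: For any Markov chain X → Y → Z, we have I(X;Y) ≥ I(X;Z).

Here Z = f(Y) is a deterministic function of Y, forming X → Y → Z.

Original I(X;Y) = 0.0511 bits

After applying f:
P(X,Z) where Z=f(Y):
- P(X,Z=0) = P(X,Y=1)
- P(X,Z=1) = P(X,Y=0) + P(X,Y=2)

I(X;Z) = I(X;f(Y)) = 0.0019 bits

Verification: 0.0511 ≥ 0.0019 ✓

Information cannot be created by processing; the function f can only lose information about X.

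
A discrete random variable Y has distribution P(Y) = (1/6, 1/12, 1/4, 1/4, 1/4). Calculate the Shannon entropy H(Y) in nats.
1.5454 nats

Shannon entropy is H(X) = -Σ p(x) log p(x).

For P = (1/6, 1/12, 1/4, 1/4, 1/4):
H = -1/6 × log_e(1/6) -1/12 × log_e(1/12) -1/4 × log_e(1/4) -1/4 × log_e(1/4) -1/4 × log_e(1/4)
H = 1.5454 nats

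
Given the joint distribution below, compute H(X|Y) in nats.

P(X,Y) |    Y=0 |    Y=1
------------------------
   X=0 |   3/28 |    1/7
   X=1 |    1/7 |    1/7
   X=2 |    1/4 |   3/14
1.0568 nats

Using the chain rule: H(X|Y) = H(X,Y) - H(Y)

First, compute H(X,Y) = 1.7499 nats

Marginal P(Y) = (1/2, 1/2)
H(Y) = 0.6931 nats

H(X|Y) = H(X,Y) - H(Y) = 1.7499 - 0.6931 = 1.0568 nats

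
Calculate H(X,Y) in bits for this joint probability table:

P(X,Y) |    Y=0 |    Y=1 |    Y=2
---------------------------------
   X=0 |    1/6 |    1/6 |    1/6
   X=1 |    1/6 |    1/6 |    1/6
2.5850 bits

Joint entropy is H(X,Y) = -Σ_{x,y} p(x,y) log p(x,y).

Summing over all non-zero entries:
H(X,Y) = -[1/6·log_2(1/6) + 1/6·log_2(1/6) + 1/6·log_2(1/6) + 1/6·log_2(1/6) + 1/6·log_2(1/6) + 1/6·log_2(1/6)]
H(X,Y) = 2.5850 bits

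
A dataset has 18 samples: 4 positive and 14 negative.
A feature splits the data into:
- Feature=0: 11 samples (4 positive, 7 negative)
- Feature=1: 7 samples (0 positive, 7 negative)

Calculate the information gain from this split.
0.1863 bits

Information Gain = H(Y) - H(Y|Feature)

Before split:
P(positive) = 4/18 = 0.2222
H(Y) = 0.7642 bits

After split:
Feature=0: H = 0.9457 bits (weight = 11/18)
Feature=1: H = 0.0000 bits (weight = 7/18)
H(Y|Feature) = (11/18)×0.9457 + (7/18)×0.0000 = 0.5779 bits

Information Gain = 0.7642 - 0.5779 = 0.1863 bits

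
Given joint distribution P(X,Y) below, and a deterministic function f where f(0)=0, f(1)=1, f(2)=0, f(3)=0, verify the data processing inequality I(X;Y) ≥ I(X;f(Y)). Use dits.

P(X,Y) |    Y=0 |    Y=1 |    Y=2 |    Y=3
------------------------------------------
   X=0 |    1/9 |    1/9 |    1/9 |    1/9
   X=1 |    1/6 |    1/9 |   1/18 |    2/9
I(X;Y) = 0.0120, I(X;f(Y)) = 0.0008, inequality holds: 0.0120 ≥ 0.0008

Data Processing Inequality: For any Markov chain X → Y → Z, we have I(X;Y) ≥ I(X;Z).

Here Z = f(Y) is a deterministic function of Y, forming X → Y → Z.

Original I(X;Y) = 0.0120 dits

After applying f:
P(X,Z) where Z=f(Y):
- P(X,Z=0) = P(X,Y=0) + P(X,Y=2) + P(X,Y=3)
- P(X,Z=1) = P(X,Y=1)

I(X;Z) = I(X;f(Y)) = 0.0008 dits

Verification: 0.0120 ≥ 0.0008 ✓

Information cannot be created by processing; the function f can only lose information about X.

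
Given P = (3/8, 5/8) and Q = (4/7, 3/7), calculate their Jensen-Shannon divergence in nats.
0.0195 nats

Jensen-Shannon divergence is:
JSD(P||Q) = 0.5 × D_KL(P||M) + 0.5 × D_KL(Q||M)
where M = 0.5 × (P + Q) is the mixture distribution.

M = 0.5 × (3/8, 5/8) + 0.5 × (4/7, 3/7) = (0.473214, 0.526786)

D_KL(P||M) = 0.0196 nats
D_KL(Q||M) = 0.0193 nats

JSD(P||Q) = 0.5 × 0.0196 + 0.5 × 0.0193 = 0.0195 nats

Unlike KL divergence, JSD is symmetric and bounded: 0 ≤ JSD ≤ log(2).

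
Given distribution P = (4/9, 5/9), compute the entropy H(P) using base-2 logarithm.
0.9911 bits

Shannon entropy is H(X) = -Σ p(x) log p(x).

For P = (4/9, 5/9):
H = -4/9 × log_2(4/9) -5/9 × log_2(5/9)
H = 0.9911 bits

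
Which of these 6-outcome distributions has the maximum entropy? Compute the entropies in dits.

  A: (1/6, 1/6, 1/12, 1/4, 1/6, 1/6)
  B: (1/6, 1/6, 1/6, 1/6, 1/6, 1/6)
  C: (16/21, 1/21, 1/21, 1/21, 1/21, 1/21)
B

For a discrete distribution over n outcomes, entropy is maximized by the uniform distribution.

Computing entropies:
H(A) = 0.7592 dits
H(B) = 0.7782 dits
H(C) = 0.4048 dits

The uniform distribution (where all probabilities equal 1/6) achieves the maximum entropy of log_10(6) = 0.7782 dits.

Distribution B has the highest entropy.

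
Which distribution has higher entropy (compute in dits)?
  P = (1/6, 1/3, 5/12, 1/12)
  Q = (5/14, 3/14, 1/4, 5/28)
Q

Computing entropies in dits:
H(P) = 0.5371
H(Q) = 0.5872

Distribution Q has higher entropy.

Intuition: The distribution closer to uniform (more spread out) has higher entropy.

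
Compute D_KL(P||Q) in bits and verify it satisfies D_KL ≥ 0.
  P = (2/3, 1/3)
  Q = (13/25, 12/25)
0.0636 bits

KL divergence satisfies the Gibbs inequality: D_KL(P||Q) ≥ 0 for all distributions P, Q.

D_KL(P||Q) = Σ p(x) log(p(x)/q(x))
Term by term:
  x=0: 2/3 × log_2[(2/3)/(13/25)] = 0.2390
  x=1: 1/3 × log_2[(1/3)/(12/25)] = -0.1754
D_KL(P||Q) = 0.0636 bits

D_KL(P||Q) = 0.0636 ≥ 0 ✓

This non-negativity is a fundamental property: relative entropy cannot be negative because it measures how different Q is from P.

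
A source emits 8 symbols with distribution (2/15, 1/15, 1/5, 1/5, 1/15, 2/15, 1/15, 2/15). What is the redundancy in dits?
0.0383 dits

Redundancy measures how far a source is from maximum entropy:
R = H_max - H(X)

Maximum entropy for 8 symbols: H_max = log_10(8) = 0.9031 dits
Actual entropy: H(X) = 0.8648 dits
Redundancy: R = 0.9031 - 0.8648 = 0.0383 dits

This redundancy represents potential for compression: the source could be compressed by 0.0383 dits per symbol.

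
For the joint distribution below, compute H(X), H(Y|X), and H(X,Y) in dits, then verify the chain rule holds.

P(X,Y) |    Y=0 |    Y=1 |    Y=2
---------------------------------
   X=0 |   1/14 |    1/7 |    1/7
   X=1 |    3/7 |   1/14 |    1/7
H(X,Y) = 0.6836, H(X) = 0.2831, H(Y|X) = 0.4006 (all in dits)

Chain rule: H(X,Y) = H(X) + H(Y|X)

Left side — joint entropy directly:
H(X,Y) = -Σ p(x,y) log p(x,y) = 0.6836 dits

Right side — compute H(Y|X) from the conditional distributions:
P(X) = (5/14, 9/14), so H(X) = 0.2831 dits
H(Y|X) = Σ_x P(X=x) · H(Y|X=x):
  P(Y|X=0) = (1/5, 2/5, 2/5), H(Y|X=0) = 0.4581, weight P(X=0) = 5/14
  P(Y|X=1) = (2/3, 1/9, 2/9), H(Y|X=1) = 0.3686, weight P(X=1) = 9/14
H(Y|X) = 0.4006 dits

H(X) + H(Y|X) = 0.2831 + 0.4006 = 0.6836 dits

Both sides equal 0.6836 dits. ✓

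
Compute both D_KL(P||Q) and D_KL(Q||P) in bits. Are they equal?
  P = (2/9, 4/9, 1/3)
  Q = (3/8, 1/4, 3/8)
D_KL(P||Q) = 0.1445, D_KL(Q||P) = 0.1393

KL divergence is not symmetric: D_KL(P||Q) ≠ D_KL(Q||P) in general.

D_KL(P||Q) = 0.1445 bits
D_KL(Q||P) = 0.1393 bits

No, they are not equal!

This asymmetry is why KL divergence is not a true distance metric.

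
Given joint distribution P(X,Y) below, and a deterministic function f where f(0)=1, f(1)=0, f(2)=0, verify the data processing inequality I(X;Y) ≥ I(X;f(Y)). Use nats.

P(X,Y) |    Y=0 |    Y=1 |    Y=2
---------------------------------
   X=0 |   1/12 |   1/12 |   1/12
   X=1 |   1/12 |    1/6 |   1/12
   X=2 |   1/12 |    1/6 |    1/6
I(X;Y) = 0.0168, I(X;f(Y)) = 0.0073, inequality holds: 0.0168 ≥ 0.0073

Data Processing Inequality: For any Markov chain X → Y → Z, we have I(X;Y) ≥ I(X;Z).

Here Z = f(Y) is a deterministic function of Y, forming X → Y → Z.

Original I(X;Y) = 0.0168 nats

After applying f:
P(X,Z) where Z=f(Y):
- P(X,Z=0) = P(X,Y=1) + P(X,Y=2)
- P(X,Z=1) = P(X,Y=0)

I(X;Z) = I(X;f(Y)) = 0.0073 nats

Verification: 0.0168 ≥ 0.0073 ✓

Information cannot be created by processing; the function f can only lose information about X.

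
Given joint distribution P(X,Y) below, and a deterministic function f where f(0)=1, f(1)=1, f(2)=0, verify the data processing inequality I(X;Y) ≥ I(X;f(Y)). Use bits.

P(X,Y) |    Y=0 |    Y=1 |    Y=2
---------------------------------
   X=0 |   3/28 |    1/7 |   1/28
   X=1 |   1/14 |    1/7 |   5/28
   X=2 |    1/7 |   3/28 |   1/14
I(X;Y) = 0.0914, I(X;f(Y)) = 0.0717, inequality holds: 0.0914 ≥ 0.0717

Data Processing Inequality: For any Markov chain X → Y → Z, we have I(X;Y) ≥ I(X;Z).

Here Z = f(Y) is a deterministic function of Y, forming X → Y → Z.

Original I(X;Y) = 0.0914 bits

After applying f:
P(X,Z) where Z=f(Y):
- P(X,Z=0) = P(X,Y=2)
- P(X,Z=1) = P(X,Y=0) + P(X,Y=1)

I(X;Z) = I(X;f(Y)) = 0.0717 bits

Verification: 0.0914 ≥ 0.0717 ✓

Information cannot be created by processing; the function f can only lose information about X.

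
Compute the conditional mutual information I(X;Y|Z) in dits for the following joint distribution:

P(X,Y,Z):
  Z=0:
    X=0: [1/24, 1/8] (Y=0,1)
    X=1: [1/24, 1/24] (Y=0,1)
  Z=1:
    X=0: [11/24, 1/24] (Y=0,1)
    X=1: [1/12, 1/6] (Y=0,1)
0.0644 dits

Conditional mutual information: I(X;Y|Z) = H(X|Z) + H(Y|Z) - H(X,Y|Z)

H(Z) = 0.2442
H(X,Z) = 0.5207 → H(X|Z) = 0.2764
H(Y,Z) = 0.5058 → H(Y|Z) = 0.2616
H(X,Y,Z) = 0.7178 → H(X,Y|Z) = 0.4736

I(X;Y|Z) = 0.2764 + 0.2616 - 0.4736 = 0.0644 dits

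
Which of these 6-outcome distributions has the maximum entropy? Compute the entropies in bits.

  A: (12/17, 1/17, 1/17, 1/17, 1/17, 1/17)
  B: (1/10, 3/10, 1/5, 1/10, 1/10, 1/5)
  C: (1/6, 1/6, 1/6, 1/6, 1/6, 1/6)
C

For a discrete distribution over n outcomes, entropy is maximized by the uniform distribution.

Computing entropies:
H(A) = 1.5569 bits
H(B) = 2.4464 bits
H(C) = 2.5850 bits

The uniform distribution (where all probabilities equal 1/6) achieves the maximum entropy of log_2(6) = 2.5850 bits.

Distribution C has the highest entropy.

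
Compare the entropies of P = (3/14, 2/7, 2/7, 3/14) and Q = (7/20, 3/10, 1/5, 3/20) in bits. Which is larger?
P

Computing entropies in bits:
H(P) = 1.9852
H(Q) = 1.9261

Distribution P has higher entropy.

Intuition: The distribution closer to uniform (more spread out) has higher entropy.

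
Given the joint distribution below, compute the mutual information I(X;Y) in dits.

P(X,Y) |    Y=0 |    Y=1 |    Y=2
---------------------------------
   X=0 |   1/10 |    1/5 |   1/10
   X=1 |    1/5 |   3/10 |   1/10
0.0030 dits

Mutual information: I(X;Y) = H(X) + H(Y) - H(X,Y)

Marginals:
P(X) = (2/5, 3/5), H(X) = 0.2923 dits
P(Y) = (3/10, 1/2, 1/5), H(Y) = 0.4472 dits

Joint entropy: H(X,Y) = 0.7365 dits

I(X;Y) = 0.2923 + 0.4472 - 0.7365 = 0.0030 dits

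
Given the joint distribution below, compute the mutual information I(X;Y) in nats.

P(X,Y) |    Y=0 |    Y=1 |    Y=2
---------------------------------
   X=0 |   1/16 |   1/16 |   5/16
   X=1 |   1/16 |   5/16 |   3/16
0.0989 nats

Mutual information: I(X;Y) = H(X) + H(Y) - H(X,Y)

Marginals:
P(X) = (7/16, 9/16), H(X) = 0.6853 nats
P(Y) = (1/8, 3/8, 1/2), H(Y) = 0.9743 nats

Joint entropy: H(X,Y) = 1.5607 nats

I(X;Y) = 0.6853 + 0.9743 - 1.5607 = 0.0989 nats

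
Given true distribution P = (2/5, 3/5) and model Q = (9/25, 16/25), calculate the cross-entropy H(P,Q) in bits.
0.9759 bits

Cross-entropy: H(P,Q) = -Σ p(x) log q(x)

Alternatively: H(P,Q) = H(P) + D_KL(P||Q)
H(P) = 0.9710 bits
D_KL(P||Q) = 0.0049 bits

H(P,Q) = 0.9710 + 0.0049 = 0.9759 bits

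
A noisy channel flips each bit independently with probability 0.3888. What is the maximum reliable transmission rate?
0.0360 bits

For a binary symmetric channel (BSC) with error probability p:
Capacity C = 1 - H(p) bits per symbol

where H(p) = -p log₂(p) - (1-p) log₂(1-p) is the binary entropy function.

H(0.3888) = 0.9640 bits
C = 1 - 0.9640 = 0.0360 bits per symbol

This means we can reliably transmit up to 0.0360 bits of information per channel use.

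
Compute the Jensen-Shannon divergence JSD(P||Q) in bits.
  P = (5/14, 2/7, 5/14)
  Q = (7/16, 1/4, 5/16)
0.0049 bits

Jensen-Shannon divergence is:
JSD(P||Q) = 0.5 × D_KL(P||M) + 0.5 × D_KL(Q||M)
where M = 0.5 × (P + Q) is the mixture distribution.

M = 0.5 × (5/14, 2/7, 5/14) + 0.5 × (7/16, 1/4, 5/16) = (0.397321, 0.267857, 0.334821)

D_KL(P||M) = 0.0049 bits
D_KL(Q||M) = 0.0048 bits

JSD(P||Q) = 0.5 × 0.0049 + 0.5 × 0.0048 = 0.0049 bits

Unlike KL divergence, JSD is symmetric and bounded: 0 ≤ JSD ≤ log(2).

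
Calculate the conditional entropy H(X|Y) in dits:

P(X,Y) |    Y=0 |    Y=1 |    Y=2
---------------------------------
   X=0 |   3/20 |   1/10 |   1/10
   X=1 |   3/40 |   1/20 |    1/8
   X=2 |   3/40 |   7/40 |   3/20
0.4511 dits

Using the chain rule: H(X|Y) = H(X,Y) - H(Y)

First, compute H(X,Y) = 0.9263 dits

Marginal P(Y) = (3/10, 13/40, 3/8)
H(Y) = 0.4752 dits

H(X|Y) = H(X,Y) - H(Y) = 0.9263 - 0.4752 = 0.4511 dits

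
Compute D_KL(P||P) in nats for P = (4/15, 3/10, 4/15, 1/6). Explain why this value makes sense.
0.0000 nats

KL divergence satisfies the Gibbs inequality: D_KL(P||Q) ≥ 0 for all distributions P, Q.

D_KL(P||Q) = Σ p(x) log(p(x)/q(x))
Each term is p(x) × log_e(p(x)/p(x)) = p(x) × log_e(1) = 0, so the sum is 0.
D_KL(P||Q) = 0.0000 nats

When P = Q, the KL divergence is exactly 0, as there is no 'divergence' between identical distributions.

This non-negativity is a fundamental property: relative entropy cannot be negative because it measures how different Q is from P.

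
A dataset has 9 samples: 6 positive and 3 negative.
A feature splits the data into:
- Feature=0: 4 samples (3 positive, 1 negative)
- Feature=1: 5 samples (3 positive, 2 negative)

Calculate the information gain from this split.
0.0183 bits

Information Gain = H(Y) - H(Y|Feature)

Before split:
P(positive) = 6/9 = 0.6667
H(Y) = 0.9183 bits

After split:
Feature=0: H = 0.8113 bits (weight = 4/9)
Feature=1: H = 0.9710 bits (weight = 5/9)
H(Y|Feature) = (4/9)×0.8113 + (5/9)×0.9710 = 0.9000 bits

Information Gain = 0.9183 - 0.9000 = 0.0183 bits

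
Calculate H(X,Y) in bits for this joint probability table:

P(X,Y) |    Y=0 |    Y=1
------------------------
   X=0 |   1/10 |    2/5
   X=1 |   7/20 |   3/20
1.8016 bits

Joint entropy is H(X,Y) = -Σ_{x,y} p(x,y) log p(x,y).

Summing over all non-zero entries:
H(X,Y) = -[1/10·log_2(1/10) + 2/5·log_2(2/5) + 7/20·log_2(7/20) + 3/20·log_2(3/20)]
H(X,Y) = 1.8016 bits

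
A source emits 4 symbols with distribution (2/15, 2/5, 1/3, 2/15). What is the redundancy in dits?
0.0505 dits

Redundancy measures how far a source is from maximum entropy:
R = H_max - H(X)

Maximum entropy for 4 symbols: H_max = log_10(4) = 0.6021 dits
Actual entropy: H(X) = 0.5516 dits
Redundancy: R = 0.6021 - 0.5516 = 0.0505 dits

This redundancy represents potential for compression: the source could be compressed by 0.0505 dits per symbol.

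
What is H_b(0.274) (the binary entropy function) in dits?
0.2550 dits

The binary entropy function is:
H(p) = -p log(p) - (1-p) log(1-p)

H(0.274) = -0.274 × log_10(0.274) - 0.726 × log_10(0.726)
H(0.274) = 0.2550 dits

Note: Binary entropy is maximized at p=0.5 (H=1 bit) and minimized at p=0 or p=1 (H=0).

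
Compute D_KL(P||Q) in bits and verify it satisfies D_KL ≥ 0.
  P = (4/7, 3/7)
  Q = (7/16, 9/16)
0.0520 bits

KL divergence satisfies the Gibbs inequality: D_KL(P||Q) ≥ 0 for all distributions P, Q.

D_KL(P||Q) = Σ p(x) log(p(x)/q(x))
Term by term:
  x=0: 4/7 × log_2[(4/7)/(7/16)] = 0.2202
  x=1: 3/7 × log_2[(3/7)/(9/16)] = -0.1681
D_KL(P||Q) = 0.0520 bits

D_KL(P||Q) = 0.0520 ≥ 0 ✓

This non-negativity is a fundamental property: relative entropy cannot be negative because it measures how different Q is from P.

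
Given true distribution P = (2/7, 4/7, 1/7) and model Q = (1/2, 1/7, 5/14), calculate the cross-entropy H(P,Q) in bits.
2.1021 bits

Cross-entropy: H(P,Q) = -Σ p(x) log q(x)

Alternatively: H(P,Q) = H(P) + D_KL(P||Q)
H(P) = 1.3788 bits
D_KL(P||Q) = 0.7233 bits

H(P,Q) = 1.3788 + 0.7233 = 2.1021 bits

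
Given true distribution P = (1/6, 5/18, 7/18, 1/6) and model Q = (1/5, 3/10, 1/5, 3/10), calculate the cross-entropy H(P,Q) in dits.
0.6207 dits

Cross-entropy: H(P,Q) = -Σ p(x) log q(x)

Alternatively: H(P,Q) = H(P) + D_KL(P||Q)
H(P) = 0.5734 dits
D_KL(P||Q) = 0.0473 dits

H(P,Q) = 0.5734 + 0.0473 = 0.6207 dits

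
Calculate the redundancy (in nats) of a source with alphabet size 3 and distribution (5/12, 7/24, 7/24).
0.0151 nats

Redundancy measures how far a source is from maximum entropy:
R = H_max - H(X)

Maximum entropy for 3 symbols: H_max = log_e(3) = 1.0986 nats
Actual entropy: H(X) = 1.0835 nats
Redundancy: R = 1.0986 - 1.0835 = 0.0151 nats

This redundancy represents potential for compression: the source could be compressed by 0.0151 nats per symbol.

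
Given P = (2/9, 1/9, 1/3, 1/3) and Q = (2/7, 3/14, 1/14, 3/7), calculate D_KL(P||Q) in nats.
0.3009 nats

KL divergence: D_KL(P||Q) = Σ p(x) log(p(x)/q(x))

Computing term by term:
  x=0: 2/9 × log_e[(2/9)/(2/7)] = 2/9 × -0.2513 = -0.0558
  x=1: 1/9 × log_e[(1/9)/(3/14)] = 1/9 × -0.6568 = -0.0730
  x=2: 1/3 × log_e[(1/3)/(1/14)] = 1/3 × 1.5404 = 0.5135
  x=3: 1/3 × log_e[(1/3)/(3/7)] = 1/3 × -0.2513 = -0.0838

D_KL(P||Q) = 0.3009 nats

Note: KL divergence is always non-negative and equals 0 iff P = Q.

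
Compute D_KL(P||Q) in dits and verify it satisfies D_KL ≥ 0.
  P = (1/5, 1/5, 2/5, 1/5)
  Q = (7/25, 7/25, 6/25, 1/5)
0.0303 dits

KL divergence satisfies the Gibbs inequality: D_KL(P||Q) ≥ 0 for all distributions P, Q.

D_KL(P||Q) = Σ p(x) log(p(x)/q(x))
Term by term:
  x=0: 1/5 × log_10[(1/5)/(7/25)] = -0.0292
  x=1: 1/5 × log_10[(1/5)/(7/25)] = -0.0292
  x=2: 2/5 × log_10[(2/5)/(6/25)] = 0.0887
  x=3: 1/5 × log_10[(1/5)/(1/5)] = 0.0000
D_KL(P||Q) = 0.0303 dits

D_KL(P||Q) = 0.0303 ≥ 0 ✓

This non-negativity is a fundamental property: relative entropy cannot be negative because it measures how different Q is from P.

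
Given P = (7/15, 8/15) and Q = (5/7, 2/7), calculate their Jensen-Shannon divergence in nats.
0.0321 nats

Jensen-Shannon divergence is:
JSD(P||Q) = 0.5 × D_KL(P||M) + 0.5 × D_KL(Q||M)
where M = 0.5 × (P + Q) is the mixture distribution.

M = 0.5 × (7/15, 8/15) + 0.5 × (5/7, 2/7) = (0.590476, 0.409524)

D_KL(P||M) = 0.0311 nats
D_KL(Q||M) = 0.0331 nats

JSD(P||Q) = 0.5 × 0.0311 + 0.5 × 0.0331 = 0.0321 nats

Unlike KL divergence, JSD is symmetric and bounded: 0 ≤ JSD ≤ log(2).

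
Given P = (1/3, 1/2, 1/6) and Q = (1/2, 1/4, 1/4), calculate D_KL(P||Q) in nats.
0.1438 nats

KL divergence: D_KL(P||Q) = Σ p(x) log(p(x)/q(x))

Computing term by term:
  x=0: 1/3 × log_e[(1/3)/(1/2)] = 1/3 × -0.4055 = -0.1352
  x=1: 1/2 × log_e[(1/2)/(1/4)] = 1/2 × 0.6931 = 0.3466
  x=2: 1/6 × log_e[(1/6)/(1/4)] = 1/6 × -0.4055 = -0.0676

D_KL(P||Q) = 0.1438 nats

Note: KL divergence is always non-negative and equals 0 iff P = Q.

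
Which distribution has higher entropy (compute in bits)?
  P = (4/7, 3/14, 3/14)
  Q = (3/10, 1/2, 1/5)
Q

Computing entropies in bits:
H(P) = 1.4138
H(Q) = 1.4855

Distribution Q has higher entropy.

Intuition: The distribution closer to uniform (more spread out) has higher entropy.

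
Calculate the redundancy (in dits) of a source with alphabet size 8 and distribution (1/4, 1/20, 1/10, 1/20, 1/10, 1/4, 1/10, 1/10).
0.0720 dits

Redundancy measures how far a source is from maximum entropy:
R = H_max - H(X)

Maximum entropy for 8 symbols: H_max = log_10(8) = 0.9031 dits
Actual entropy: H(X) = 0.8311 dits
Redundancy: R = 0.9031 - 0.8311 = 0.0720 dits

This redundancy represents potential for compression: the source could be compressed by 0.0720 dits per symbol.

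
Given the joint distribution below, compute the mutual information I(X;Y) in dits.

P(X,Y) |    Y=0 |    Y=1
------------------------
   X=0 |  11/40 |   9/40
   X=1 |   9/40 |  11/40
0.0022 dits

Mutual information: I(X;Y) = H(X) + H(Y) - H(X,Y)

Marginals:
P(X) = (1/2, 1/2), H(X) = 0.3010 dits
P(Y) = (1/2, 1/2), H(Y) = 0.3010 dits

Joint entropy: H(X,Y) = 0.5999 dits

I(X;Y) = 0.3010 + 0.3010 - 0.5999 = 0.0022 dits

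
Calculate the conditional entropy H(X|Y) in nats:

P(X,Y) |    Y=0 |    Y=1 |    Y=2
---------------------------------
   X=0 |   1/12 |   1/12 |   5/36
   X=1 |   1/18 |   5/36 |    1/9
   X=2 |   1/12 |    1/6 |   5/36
1.0783 nats

Using the chain rule: H(X|Y) = H(X,Y) - H(Y)

First, compute H(X,Y) = 2.1471 nats

Marginal P(Y) = (2/9, 7/18, 7/18)
H(Y) = 1.0688 nats

H(X|Y) = H(X,Y) - H(Y) = 2.1471 - 1.0688 = 1.0783 nats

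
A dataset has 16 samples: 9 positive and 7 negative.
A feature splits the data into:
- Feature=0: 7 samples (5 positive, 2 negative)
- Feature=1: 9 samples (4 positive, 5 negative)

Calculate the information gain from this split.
0.0536 bits

Information Gain = H(Y) - H(Y|Feature)

Before split:
P(positive) = 9/16 = 0.5625
H(Y) = 0.9887 bits

After split:
Feature=0: H = 0.8631 bits (weight = 7/16)
Feature=1: H = 0.9911 bits (weight = 9/16)
H(Y|Feature) = (7/16)×0.8631 + (9/16)×0.9911 = 0.9351 bits

Information Gain = 0.9887 - 0.9351 = 0.0536 bits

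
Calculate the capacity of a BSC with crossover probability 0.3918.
0.0340 bits

For a binary symmetric channel (BSC) with error probability p:
Capacity C = 1 - H(p) bits per symbol

where H(p) = -p log₂(p) - (1-p) log₂(1-p) is the binary entropy function.

H(0.3918) = 0.9660 bits
C = 1 - 0.9660 = 0.0340 bits per symbol

This means we can reliably transmit up to 0.0340 bits of information per channel use.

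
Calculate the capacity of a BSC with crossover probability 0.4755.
0.0017 bits

For a binary symmetric channel (BSC) with error probability p:
Capacity C = 1 - H(p) bits per symbol

where H(p) = -p log₂(p) - (1-p) log₂(1-p) is the binary entropy function.

H(0.4755) = 0.9983 bits
C = 1 - 0.9983 = 0.0017 bits per symbol

This means we can reliably transmit up to 0.0017 bits of information per channel use.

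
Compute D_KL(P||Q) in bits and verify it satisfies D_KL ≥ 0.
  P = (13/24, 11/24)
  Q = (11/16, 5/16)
0.0669 bits

KL divergence satisfies the Gibbs inequality: D_KL(P||Q) ≥ 0 for all distributions P, Q.

D_KL(P||Q) = Σ p(x) log(p(x)/q(x))
Term by term:
  x=0: 13/24 × log_2[(13/24)/(11/16)] = -0.1863
  x=1: 11/24 × log_2[(11/24)/(5/16)] = 0.2532
D_KL(P||Q) = 0.0669 bits

D_KL(P||Q) = 0.0669 ≥ 0 ✓

This non-negativity is a fundamental property: relative entropy cannot be negative because it measures how different Q is from P.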